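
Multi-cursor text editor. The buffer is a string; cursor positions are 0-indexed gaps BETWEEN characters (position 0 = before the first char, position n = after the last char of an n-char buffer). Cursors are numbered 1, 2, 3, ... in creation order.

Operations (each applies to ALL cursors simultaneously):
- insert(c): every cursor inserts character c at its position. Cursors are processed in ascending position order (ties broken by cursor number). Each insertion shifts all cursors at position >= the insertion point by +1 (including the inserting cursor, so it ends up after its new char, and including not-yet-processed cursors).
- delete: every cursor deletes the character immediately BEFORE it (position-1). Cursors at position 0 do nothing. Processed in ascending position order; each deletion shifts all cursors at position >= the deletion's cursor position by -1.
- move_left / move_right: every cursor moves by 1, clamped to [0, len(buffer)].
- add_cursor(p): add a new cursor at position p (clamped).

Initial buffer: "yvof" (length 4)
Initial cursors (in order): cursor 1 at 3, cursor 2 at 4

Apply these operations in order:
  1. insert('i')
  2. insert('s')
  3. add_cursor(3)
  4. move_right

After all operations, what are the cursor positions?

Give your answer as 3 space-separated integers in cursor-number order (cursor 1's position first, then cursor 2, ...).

After op 1 (insert('i')): buffer="yvoifi" (len 6), cursors c1@4 c2@6, authorship ...1.2
After op 2 (insert('s')): buffer="yvoisfis" (len 8), cursors c1@5 c2@8, authorship ...11.22
After op 3 (add_cursor(3)): buffer="yvoisfis" (len 8), cursors c3@3 c1@5 c2@8, authorship ...11.22
After op 4 (move_right): buffer="yvoisfis" (len 8), cursors c3@4 c1@6 c2@8, authorship ...11.22

Answer: 6 8 4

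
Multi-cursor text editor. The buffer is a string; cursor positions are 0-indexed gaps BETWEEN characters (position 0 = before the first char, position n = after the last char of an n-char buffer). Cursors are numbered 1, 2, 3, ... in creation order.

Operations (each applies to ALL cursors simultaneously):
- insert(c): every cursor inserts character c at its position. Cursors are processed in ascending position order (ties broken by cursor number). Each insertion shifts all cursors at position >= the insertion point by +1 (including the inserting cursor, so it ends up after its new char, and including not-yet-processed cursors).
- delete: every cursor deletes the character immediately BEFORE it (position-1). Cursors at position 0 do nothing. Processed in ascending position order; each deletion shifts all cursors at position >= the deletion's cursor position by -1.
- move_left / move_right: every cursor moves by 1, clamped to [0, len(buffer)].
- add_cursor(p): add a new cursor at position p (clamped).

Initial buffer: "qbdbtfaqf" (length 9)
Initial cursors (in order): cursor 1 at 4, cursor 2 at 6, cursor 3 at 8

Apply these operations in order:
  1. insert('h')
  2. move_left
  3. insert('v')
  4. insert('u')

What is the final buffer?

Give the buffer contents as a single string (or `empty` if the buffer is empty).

Answer: qbdbvuhtfvuhaqvuhf

Derivation:
After op 1 (insert('h')): buffer="qbdbhtfhaqhf" (len 12), cursors c1@5 c2@8 c3@11, authorship ....1..2..3.
After op 2 (move_left): buffer="qbdbhtfhaqhf" (len 12), cursors c1@4 c2@7 c3@10, authorship ....1..2..3.
After op 3 (insert('v')): buffer="qbdbvhtfvhaqvhf" (len 15), cursors c1@5 c2@9 c3@13, authorship ....11..22..33.
After op 4 (insert('u')): buffer="qbdbvuhtfvuhaqvuhf" (len 18), cursors c1@6 c2@11 c3@16, authorship ....111..222..333.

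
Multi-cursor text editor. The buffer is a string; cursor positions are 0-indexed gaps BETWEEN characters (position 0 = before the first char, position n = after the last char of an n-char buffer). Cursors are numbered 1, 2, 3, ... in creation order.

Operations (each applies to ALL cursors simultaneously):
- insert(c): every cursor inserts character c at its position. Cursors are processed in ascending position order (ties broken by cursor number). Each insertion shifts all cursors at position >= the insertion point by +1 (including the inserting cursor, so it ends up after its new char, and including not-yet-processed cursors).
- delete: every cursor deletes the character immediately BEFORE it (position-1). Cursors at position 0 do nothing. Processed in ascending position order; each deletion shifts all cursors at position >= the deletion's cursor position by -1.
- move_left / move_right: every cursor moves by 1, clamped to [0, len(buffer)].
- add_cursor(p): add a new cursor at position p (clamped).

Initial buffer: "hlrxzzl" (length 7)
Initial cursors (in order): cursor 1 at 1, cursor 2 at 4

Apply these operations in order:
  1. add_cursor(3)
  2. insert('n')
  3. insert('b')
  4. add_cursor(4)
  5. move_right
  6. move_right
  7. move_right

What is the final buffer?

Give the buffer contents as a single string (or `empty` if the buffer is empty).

Answer: hnblrnbxnbzzl

Derivation:
After op 1 (add_cursor(3)): buffer="hlrxzzl" (len 7), cursors c1@1 c3@3 c2@4, authorship .......
After op 2 (insert('n')): buffer="hnlrnxnzzl" (len 10), cursors c1@2 c3@5 c2@7, authorship .1..3.2...
After op 3 (insert('b')): buffer="hnblrnbxnbzzl" (len 13), cursors c1@3 c3@7 c2@10, authorship .11..33.22...
After op 4 (add_cursor(4)): buffer="hnblrnbxnbzzl" (len 13), cursors c1@3 c4@4 c3@7 c2@10, authorship .11..33.22...
After op 5 (move_right): buffer="hnblrnbxnbzzl" (len 13), cursors c1@4 c4@5 c3@8 c2@11, authorship .11..33.22...
After op 6 (move_right): buffer="hnblrnbxnbzzl" (len 13), cursors c1@5 c4@6 c3@9 c2@12, authorship .11..33.22...
After op 7 (move_right): buffer="hnblrnbxnbzzl" (len 13), cursors c1@6 c4@7 c3@10 c2@13, authorship .11..33.22...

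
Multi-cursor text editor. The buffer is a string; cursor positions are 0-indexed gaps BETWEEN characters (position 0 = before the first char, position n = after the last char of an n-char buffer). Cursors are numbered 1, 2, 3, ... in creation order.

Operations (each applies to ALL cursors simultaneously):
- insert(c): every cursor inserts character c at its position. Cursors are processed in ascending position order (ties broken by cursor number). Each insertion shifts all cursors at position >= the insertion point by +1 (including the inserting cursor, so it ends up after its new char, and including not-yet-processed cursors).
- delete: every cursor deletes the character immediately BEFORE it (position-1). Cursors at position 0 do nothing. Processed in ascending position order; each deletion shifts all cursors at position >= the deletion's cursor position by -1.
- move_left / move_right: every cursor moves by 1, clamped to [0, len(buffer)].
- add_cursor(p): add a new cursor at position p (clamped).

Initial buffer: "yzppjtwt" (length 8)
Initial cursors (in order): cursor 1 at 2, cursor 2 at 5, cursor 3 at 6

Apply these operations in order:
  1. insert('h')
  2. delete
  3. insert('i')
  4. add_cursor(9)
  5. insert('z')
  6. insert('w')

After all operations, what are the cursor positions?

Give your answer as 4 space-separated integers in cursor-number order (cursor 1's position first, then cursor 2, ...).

After op 1 (insert('h')): buffer="yzhppjhthwt" (len 11), cursors c1@3 c2@7 c3@9, authorship ..1...2.3..
After op 2 (delete): buffer="yzppjtwt" (len 8), cursors c1@2 c2@5 c3@6, authorship ........
After op 3 (insert('i')): buffer="yzippjitiwt" (len 11), cursors c1@3 c2@7 c3@9, authorship ..1...2.3..
After op 4 (add_cursor(9)): buffer="yzippjitiwt" (len 11), cursors c1@3 c2@7 c3@9 c4@9, authorship ..1...2.3..
After op 5 (insert('z')): buffer="yzizppjiztizzwt" (len 15), cursors c1@4 c2@9 c3@13 c4@13, authorship ..11...22.334..
After op 6 (insert('w')): buffer="yzizwppjizwtizzwwwt" (len 19), cursors c1@5 c2@11 c3@17 c4@17, authorship ..111...222.33434..

Answer: 5 11 17 17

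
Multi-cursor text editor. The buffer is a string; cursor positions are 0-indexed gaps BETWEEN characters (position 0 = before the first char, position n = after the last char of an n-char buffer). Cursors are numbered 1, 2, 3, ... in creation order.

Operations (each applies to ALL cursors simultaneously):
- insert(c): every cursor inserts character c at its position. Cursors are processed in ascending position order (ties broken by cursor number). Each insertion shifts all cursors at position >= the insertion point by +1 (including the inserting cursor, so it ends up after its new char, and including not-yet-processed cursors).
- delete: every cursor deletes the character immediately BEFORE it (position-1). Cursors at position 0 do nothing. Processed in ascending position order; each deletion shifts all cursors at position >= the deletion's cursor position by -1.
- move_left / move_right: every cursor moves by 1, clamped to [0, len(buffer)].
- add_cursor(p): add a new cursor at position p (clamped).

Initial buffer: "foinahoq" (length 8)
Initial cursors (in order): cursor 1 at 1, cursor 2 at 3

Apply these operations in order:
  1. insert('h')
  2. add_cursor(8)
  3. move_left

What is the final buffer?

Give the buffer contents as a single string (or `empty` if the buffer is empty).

Answer: fhoihnahoq

Derivation:
After op 1 (insert('h')): buffer="fhoihnahoq" (len 10), cursors c1@2 c2@5, authorship .1..2.....
After op 2 (add_cursor(8)): buffer="fhoihnahoq" (len 10), cursors c1@2 c2@5 c3@8, authorship .1..2.....
After op 3 (move_left): buffer="fhoihnahoq" (len 10), cursors c1@1 c2@4 c3@7, authorship .1..2.....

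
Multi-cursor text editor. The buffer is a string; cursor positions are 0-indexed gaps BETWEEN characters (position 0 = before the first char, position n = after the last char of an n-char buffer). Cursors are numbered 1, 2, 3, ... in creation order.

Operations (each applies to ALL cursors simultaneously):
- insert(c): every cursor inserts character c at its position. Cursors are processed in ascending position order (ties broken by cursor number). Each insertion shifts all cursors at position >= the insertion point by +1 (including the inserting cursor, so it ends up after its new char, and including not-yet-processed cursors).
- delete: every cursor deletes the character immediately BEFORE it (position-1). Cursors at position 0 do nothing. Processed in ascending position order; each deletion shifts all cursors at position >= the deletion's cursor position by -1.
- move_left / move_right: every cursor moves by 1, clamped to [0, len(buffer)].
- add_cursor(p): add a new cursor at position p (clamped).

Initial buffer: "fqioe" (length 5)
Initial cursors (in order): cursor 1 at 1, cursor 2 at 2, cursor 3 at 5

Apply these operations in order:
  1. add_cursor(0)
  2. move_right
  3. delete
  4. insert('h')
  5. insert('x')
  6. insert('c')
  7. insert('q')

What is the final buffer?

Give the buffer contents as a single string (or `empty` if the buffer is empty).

Answer: hhhxxxcccqqqohxcq

Derivation:
After op 1 (add_cursor(0)): buffer="fqioe" (len 5), cursors c4@0 c1@1 c2@2 c3@5, authorship .....
After op 2 (move_right): buffer="fqioe" (len 5), cursors c4@1 c1@2 c2@3 c3@5, authorship .....
After op 3 (delete): buffer="o" (len 1), cursors c1@0 c2@0 c4@0 c3@1, authorship .
After op 4 (insert('h')): buffer="hhhoh" (len 5), cursors c1@3 c2@3 c4@3 c3@5, authorship 124.3
After op 5 (insert('x')): buffer="hhhxxxohx" (len 9), cursors c1@6 c2@6 c4@6 c3@9, authorship 124124.33
After op 6 (insert('c')): buffer="hhhxxxcccohxc" (len 13), cursors c1@9 c2@9 c4@9 c3@13, authorship 124124124.333
After op 7 (insert('q')): buffer="hhhxxxcccqqqohxcq" (len 17), cursors c1@12 c2@12 c4@12 c3@17, authorship 124124124124.3333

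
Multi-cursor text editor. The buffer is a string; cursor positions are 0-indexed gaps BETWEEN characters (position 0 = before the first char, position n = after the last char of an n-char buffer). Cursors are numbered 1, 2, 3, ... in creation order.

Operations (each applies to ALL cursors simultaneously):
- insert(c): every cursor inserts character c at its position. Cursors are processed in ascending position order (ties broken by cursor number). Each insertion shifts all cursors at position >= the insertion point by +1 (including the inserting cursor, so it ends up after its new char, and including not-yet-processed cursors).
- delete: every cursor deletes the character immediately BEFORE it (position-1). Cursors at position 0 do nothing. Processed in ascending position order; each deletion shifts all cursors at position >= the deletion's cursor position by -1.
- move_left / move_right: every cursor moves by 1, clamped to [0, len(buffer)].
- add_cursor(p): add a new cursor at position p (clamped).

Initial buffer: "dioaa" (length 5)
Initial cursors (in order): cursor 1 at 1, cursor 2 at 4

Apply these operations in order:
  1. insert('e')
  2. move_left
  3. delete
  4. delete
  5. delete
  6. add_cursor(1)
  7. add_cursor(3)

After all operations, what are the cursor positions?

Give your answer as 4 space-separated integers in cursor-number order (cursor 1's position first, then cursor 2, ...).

After op 1 (insert('e')): buffer="deioaea" (len 7), cursors c1@2 c2@6, authorship .1...2.
After op 2 (move_left): buffer="deioaea" (len 7), cursors c1@1 c2@5, authorship .1...2.
After op 3 (delete): buffer="eioea" (len 5), cursors c1@0 c2@3, authorship 1..2.
After op 4 (delete): buffer="eiea" (len 4), cursors c1@0 c2@2, authorship 1.2.
After op 5 (delete): buffer="eea" (len 3), cursors c1@0 c2@1, authorship 12.
After op 6 (add_cursor(1)): buffer="eea" (len 3), cursors c1@0 c2@1 c3@1, authorship 12.
After op 7 (add_cursor(3)): buffer="eea" (len 3), cursors c1@0 c2@1 c3@1 c4@3, authorship 12.

Answer: 0 1 1 3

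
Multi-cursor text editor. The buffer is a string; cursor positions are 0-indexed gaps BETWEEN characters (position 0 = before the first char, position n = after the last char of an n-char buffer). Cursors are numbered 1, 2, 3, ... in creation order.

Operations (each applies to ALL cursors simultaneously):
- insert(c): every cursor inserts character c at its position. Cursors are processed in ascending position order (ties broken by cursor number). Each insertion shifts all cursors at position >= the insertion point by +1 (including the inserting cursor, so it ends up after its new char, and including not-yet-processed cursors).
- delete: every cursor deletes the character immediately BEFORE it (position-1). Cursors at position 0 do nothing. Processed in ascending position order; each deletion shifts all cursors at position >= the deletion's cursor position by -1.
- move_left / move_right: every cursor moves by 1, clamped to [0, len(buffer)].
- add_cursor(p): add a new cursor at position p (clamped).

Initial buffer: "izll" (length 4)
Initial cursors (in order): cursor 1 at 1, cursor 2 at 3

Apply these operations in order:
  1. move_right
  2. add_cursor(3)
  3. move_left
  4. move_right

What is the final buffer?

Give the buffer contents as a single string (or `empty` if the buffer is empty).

After op 1 (move_right): buffer="izll" (len 4), cursors c1@2 c2@4, authorship ....
After op 2 (add_cursor(3)): buffer="izll" (len 4), cursors c1@2 c3@3 c2@4, authorship ....
After op 3 (move_left): buffer="izll" (len 4), cursors c1@1 c3@2 c2@3, authorship ....
After op 4 (move_right): buffer="izll" (len 4), cursors c1@2 c3@3 c2@4, authorship ....

Answer: izll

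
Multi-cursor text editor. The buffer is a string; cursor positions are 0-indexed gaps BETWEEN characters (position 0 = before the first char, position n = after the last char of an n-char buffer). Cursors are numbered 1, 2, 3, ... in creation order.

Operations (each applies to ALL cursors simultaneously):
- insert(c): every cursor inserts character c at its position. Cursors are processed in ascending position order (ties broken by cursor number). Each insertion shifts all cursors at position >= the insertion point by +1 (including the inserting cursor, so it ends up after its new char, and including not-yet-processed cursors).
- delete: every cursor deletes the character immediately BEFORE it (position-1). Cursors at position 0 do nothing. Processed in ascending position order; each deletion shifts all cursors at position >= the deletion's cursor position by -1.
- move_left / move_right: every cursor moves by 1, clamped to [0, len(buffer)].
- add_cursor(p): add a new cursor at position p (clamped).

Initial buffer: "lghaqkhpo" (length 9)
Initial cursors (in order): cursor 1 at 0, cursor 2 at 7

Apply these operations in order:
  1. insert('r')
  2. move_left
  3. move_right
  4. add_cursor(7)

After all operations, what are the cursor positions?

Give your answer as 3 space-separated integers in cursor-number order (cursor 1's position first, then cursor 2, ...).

After op 1 (insert('r')): buffer="rlghaqkhrpo" (len 11), cursors c1@1 c2@9, authorship 1.......2..
After op 2 (move_left): buffer="rlghaqkhrpo" (len 11), cursors c1@0 c2@8, authorship 1.......2..
After op 3 (move_right): buffer="rlghaqkhrpo" (len 11), cursors c1@1 c2@9, authorship 1.......2..
After op 4 (add_cursor(7)): buffer="rlghaqkhrpo" (len 11), cursors c1@1 c3@7 c2@9, authorship 1.......2..

Answer: 1 9 7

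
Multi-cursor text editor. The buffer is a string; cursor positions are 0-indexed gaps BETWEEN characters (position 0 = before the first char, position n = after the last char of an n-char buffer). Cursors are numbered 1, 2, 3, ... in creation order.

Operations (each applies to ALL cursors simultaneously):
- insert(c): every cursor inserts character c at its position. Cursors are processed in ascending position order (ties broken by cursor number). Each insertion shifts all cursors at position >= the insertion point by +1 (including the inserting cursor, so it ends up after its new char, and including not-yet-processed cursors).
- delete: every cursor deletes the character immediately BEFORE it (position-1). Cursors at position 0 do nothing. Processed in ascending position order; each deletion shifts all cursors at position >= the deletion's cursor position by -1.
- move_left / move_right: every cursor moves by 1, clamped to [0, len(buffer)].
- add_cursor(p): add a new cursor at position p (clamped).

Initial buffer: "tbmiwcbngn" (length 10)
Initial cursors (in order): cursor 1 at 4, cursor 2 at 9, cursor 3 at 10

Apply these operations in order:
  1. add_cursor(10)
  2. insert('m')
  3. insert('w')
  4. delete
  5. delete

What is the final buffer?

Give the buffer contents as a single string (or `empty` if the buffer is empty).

After op 1 (add_cursor(10)): buffer="tbmiwcbngn" (len 10), cursors c1@4 c2@9 c3@10 c4@10, authorship ..........
After op 2 (insert('m')): buffer="tbmimwcbngmnmm" (len 14), cursors c1@5 c2@11 c3@14 c4@14, authorship ....1.....2.34
After op 3 (insert('w')): buffer="tbmimwwcbngmwnmmww" (len 18), cursors c1@6 c2@13 c3@18 c4@18, authorship ....11.....22.3434
After op 4 (delete): buffer="tbmimwcbngmnmm" (len 14), cursors c1@5 c2@11 c3@14 c4@14, authorship ....1.....2.34
After op 5 (delete): buffer="tbmiwcbngn" (len 10), cursors c1@4 c2@9 c3@10 c4@10, authorship ..........

Answer: tbmiwcbngn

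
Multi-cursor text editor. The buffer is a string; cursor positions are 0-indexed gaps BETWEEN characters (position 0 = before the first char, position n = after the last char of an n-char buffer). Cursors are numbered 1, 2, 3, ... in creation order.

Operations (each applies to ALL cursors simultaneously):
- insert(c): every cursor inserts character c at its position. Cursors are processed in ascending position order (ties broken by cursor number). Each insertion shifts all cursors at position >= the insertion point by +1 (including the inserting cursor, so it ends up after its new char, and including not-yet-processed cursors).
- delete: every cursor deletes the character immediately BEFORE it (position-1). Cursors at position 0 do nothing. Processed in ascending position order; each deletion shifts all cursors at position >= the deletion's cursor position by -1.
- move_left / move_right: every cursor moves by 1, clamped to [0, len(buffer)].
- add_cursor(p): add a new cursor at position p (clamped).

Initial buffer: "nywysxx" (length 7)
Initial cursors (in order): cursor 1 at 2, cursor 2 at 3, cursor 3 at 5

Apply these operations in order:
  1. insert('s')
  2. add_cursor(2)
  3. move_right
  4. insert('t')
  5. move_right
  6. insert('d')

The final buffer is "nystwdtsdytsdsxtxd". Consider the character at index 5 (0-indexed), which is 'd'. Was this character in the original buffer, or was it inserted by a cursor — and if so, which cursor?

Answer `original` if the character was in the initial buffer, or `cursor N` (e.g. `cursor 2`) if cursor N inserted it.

After op 1 (insert('s')): buffer="nyswsyssxx" (len 10), cursors c1@3 c2@5 c3@8, authorship ..1.2..3..
After op 2 (add_cursor(2)): buffer="nyswsyssxx" (len 10), cursors c4@2 c1@3 c2@5 c3@8, authorship ..1.2..3..
After op 3 (move_right): buffer="nyswsyssxx" (len 10), cursors c4@3 c1@4 c2@6 c3@9, authorship ..1.2..3..
After op 4 (insert('t')): buffer="nystwtsytssxtx" (len 14), cursors c4@4 c1@6 c2@9 c3@13, authorship ..14.12.2.3.3.
After op 5 (move_right): buffer="nystwtsytssxtx" (len 14), cursors c4@5 c1@7 c2@10 c3@14, authorship ..14.12.2.3.3.
After op 6 (insert('d')): buffer="nystwdtsdytsdsxtxd" (len 18), cursors c4@6 c1@9 c2@13 c3@18, authorship ..14.4121.2.23.3.3
Authorship (.=original, N=cursor N): . . 1 4 . 4 1 2 1 . 2 . 2 3 . 3 . 3
Index 5: author = 4

Answer: cursor 4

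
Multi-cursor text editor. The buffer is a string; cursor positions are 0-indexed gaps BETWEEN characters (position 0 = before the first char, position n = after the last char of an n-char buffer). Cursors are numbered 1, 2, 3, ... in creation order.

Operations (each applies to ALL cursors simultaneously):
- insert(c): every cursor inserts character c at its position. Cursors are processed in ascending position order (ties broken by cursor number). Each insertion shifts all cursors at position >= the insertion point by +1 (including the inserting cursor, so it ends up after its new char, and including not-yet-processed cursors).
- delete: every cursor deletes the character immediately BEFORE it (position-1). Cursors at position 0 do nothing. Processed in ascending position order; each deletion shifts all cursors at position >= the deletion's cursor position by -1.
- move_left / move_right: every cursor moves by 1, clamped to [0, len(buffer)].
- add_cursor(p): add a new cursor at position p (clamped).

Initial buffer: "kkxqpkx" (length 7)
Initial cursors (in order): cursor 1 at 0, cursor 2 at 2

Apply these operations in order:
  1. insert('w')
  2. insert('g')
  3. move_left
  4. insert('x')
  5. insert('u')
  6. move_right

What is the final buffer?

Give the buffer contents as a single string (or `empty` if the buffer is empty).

Answer: wxugkkwxugxqpkx

Derivation:
After op 1 (insert('w')): buffer="wkkwxqpkx" (len 9), cursors c1@1 c2@4, authorship 1..2.....
After op 2 (insert('g')): buffer="wgkkwgxqpkx" (len 11), cursors c1@2 c2@6, authorship 11..22.....
After op 3 (move_left): buffer="wgkkwgxqpkx" (len 11), cursors c1@1 c2@5, authorship 11..22.....
After op 4 (insert('x')): buffer="wxgkkwxgxqpkx" (len 13), cursors c1@2 c2@7, authorship 111..222.....
After op 5 (insert('u')): buffer="wxugkkwxugxqpkx" (len 15), cursors c1@3 c2@9, authorship 1111..2222.....
After op 6 (move_right): buffer="wxugkkwxugxqpkx" (len 15), cursors c1@4 c2@10, authorship 1111..2222.....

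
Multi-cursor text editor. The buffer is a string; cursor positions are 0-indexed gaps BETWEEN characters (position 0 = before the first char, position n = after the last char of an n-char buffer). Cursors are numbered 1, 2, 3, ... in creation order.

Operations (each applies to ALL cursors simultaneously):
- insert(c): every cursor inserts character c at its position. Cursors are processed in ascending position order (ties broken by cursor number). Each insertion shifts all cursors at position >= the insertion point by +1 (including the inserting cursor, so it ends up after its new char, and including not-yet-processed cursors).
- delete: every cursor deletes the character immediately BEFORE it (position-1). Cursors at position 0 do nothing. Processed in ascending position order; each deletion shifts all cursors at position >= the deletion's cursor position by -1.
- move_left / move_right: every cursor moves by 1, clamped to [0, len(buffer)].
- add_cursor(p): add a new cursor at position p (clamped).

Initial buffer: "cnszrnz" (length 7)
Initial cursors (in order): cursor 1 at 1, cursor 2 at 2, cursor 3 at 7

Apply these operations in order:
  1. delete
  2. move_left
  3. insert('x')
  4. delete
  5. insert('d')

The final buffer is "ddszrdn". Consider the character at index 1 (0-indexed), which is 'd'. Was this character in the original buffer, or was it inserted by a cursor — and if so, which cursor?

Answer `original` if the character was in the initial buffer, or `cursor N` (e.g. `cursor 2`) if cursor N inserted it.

After op 1 (delete): buffer="szrn" (len 4), cursors c1@0 c2@0 c3@4, authorship ....
After op 2 (move_left): buffer="szrn" (len 4), cursors c1@0 c2@0 c3@3, authorship ....
After op 3 (insert('x')): buffer="xxszrxn" (len 7), cursors c1@2 c2@2 c3@6, authorship 12...3.
After op 4 (delete): buffer="szrn" (len 4), cursors c1@0 c2@0 c3@3, authorship ....
After op 5 (insert('d')): buffer="ddszrdn" (len 7), cursors c1@2 c2@2 c3@6, authorship 12...3.
Authorship (.=original, N=cursor N): 1 2 . . . 3 .
Index 1: author = 2

Answer: cursor 2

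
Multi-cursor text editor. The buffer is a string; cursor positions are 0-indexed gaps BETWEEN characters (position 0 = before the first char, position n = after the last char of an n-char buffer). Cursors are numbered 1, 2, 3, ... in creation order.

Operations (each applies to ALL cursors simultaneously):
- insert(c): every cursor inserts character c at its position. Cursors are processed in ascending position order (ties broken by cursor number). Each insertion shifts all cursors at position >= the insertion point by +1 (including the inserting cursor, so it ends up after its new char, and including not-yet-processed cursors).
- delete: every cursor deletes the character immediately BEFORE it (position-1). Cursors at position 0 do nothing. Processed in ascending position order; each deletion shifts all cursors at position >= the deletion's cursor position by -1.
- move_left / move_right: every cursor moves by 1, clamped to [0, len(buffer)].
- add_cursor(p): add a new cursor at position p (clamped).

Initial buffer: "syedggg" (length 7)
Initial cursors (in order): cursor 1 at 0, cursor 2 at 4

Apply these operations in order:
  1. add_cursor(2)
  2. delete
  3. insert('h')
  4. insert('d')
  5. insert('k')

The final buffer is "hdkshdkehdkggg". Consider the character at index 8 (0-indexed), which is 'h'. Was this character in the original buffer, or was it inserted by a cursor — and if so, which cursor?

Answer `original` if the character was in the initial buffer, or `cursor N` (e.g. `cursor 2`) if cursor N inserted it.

Answer: cursor 2

Derivation:
After op 1 (add_cursor(2)): buffer="syedggg" (len 7), cursors c1@0 c3@2 c2@4, authorship .......
After op 2 (delete): buffer="seggg" (len 5), cursors c1@0 c3@1 c2@2, authorship .....
After op 3 (insert('h')): buffer="hshehggg" (len 8), cursors c1@1 c3@3 c2@5, authorship 1.3.2...
After op 4 (insert('d')): buffer="hdshdehdggg" (len 11), cursors c1@2 c3@5 c2@8, authorship 11.33.22...
After op 5 (insert('k')): buffer="hdkshdkehdkggg" (len 14), cursors c1@3 c3@7 c2@11, authorship 111.333.222...
Authorship (.=original, N=cursor N): 1 1 1 . 3 3 3 . 2 2 2 . . .
Index 8: author = 2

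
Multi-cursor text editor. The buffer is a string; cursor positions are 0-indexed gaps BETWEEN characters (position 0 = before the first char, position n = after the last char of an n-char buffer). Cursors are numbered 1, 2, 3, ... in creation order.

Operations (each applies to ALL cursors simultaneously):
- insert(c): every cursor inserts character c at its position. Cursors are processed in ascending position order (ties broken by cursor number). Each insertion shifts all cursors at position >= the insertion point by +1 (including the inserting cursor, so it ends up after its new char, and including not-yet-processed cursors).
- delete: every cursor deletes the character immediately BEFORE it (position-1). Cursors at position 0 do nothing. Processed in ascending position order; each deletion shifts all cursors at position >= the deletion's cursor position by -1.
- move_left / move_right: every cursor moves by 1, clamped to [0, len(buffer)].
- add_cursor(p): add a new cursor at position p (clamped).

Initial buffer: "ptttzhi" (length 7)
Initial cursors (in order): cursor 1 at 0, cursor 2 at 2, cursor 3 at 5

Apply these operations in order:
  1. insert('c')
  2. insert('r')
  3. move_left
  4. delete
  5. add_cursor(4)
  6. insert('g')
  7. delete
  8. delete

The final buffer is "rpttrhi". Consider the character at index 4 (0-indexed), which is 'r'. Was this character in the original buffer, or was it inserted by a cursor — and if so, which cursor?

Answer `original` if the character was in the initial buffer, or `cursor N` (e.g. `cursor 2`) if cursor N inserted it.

Answer: cursor 3

Derivation:
After op 1 (insert('c')): buffer="cptcttzchi" (len 10), cursors c1@1 c2@4 c3@8, authorship 1..2...3..
After op 2 (insert('r')): buffer="crptcrttzcrhi" (len 13), cursors c1@2 c2@6 c3@11, authorship 11..22...33..
After op 3 (move_left): buffer="crptcrttzcrhi" (len 13), cursors c1@1 c2@5 c3@10, authorship 11..22...33..
After op 4 (delete): buffer="rptrttzrhi" (len 10), cursors c1@0 c2@3 c3@7, authorship 1..2...3..
After op 5 (add_cursor(4)): buffer="rptrttzrhi" (len 10), cursors c1@0 c2@3 c4@4 c3@7, authorship 1..2...3..
After op 6 (insert('g')): buffer="grptgrgttzgrhi" (len 14), cursors c1@1 c2@5 c4@7 c3@11, authorship 11..224...33..
After op 7 (delete): buffer="rptrttzrhi" (len 10), cursors c1@0 c2@3 c4@4 c3@7, authorship 1..2...3..
After op 8 (delete): buffer="rpttrhi" (len 7), cursors c1@0 c2@2 c4@2 c3@4, authorship 1...3..
Authorship (.=original, N=cursor N): 1 . . . 3 . .
Index 4: author = 3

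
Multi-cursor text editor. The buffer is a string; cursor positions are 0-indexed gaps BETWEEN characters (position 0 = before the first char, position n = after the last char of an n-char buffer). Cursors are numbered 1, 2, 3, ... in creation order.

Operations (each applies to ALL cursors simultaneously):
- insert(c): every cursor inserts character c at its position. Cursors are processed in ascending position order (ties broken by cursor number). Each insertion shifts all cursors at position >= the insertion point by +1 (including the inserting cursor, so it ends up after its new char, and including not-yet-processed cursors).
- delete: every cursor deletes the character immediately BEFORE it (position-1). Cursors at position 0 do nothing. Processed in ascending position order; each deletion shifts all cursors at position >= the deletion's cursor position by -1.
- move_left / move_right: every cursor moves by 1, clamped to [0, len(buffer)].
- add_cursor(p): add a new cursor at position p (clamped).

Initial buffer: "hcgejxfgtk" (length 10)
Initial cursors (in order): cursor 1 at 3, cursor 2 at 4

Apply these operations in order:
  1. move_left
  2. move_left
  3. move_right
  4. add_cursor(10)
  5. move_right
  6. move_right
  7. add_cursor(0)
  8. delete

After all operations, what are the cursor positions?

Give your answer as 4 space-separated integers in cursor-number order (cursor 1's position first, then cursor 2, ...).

After op 1 (move_left): buffer="hcgejxfgtk" (len 10), cursors c1@2 c2@3, authorship ..........
After op 2 (move_left): buffer="hcgejxfgtk" (len 10), cursors c1@1 c2@2, authorship ..........
After op 3 (move_right): buffer="hcgejxfgtk" (len 10), cursors c1@2 c2@3, authorship ..........
After op 4 (add_cursor(10)): buffer="hcgejxfgtk" (len 10), cursors c1@2 c2@3 c3@10, authorship ..........
After op 5 (move_right): buffer="hcgejxfgtk" (len 10), cursors c1@3 c2@4 c3@10, authorship ..........
After op 6 (move_right): buffer="hcgejxfgtk" (len 10), cursors c1@4 c2@5 c3@10, authorship ..........
After op 7 (add_cursor(0)): buffer="hcgejxfgtk" (len 10), cursors c4@0 c1@4 c2@5 c3@10, authorship ..........
After op 8 (delete): buffer="hcgxfgt" (len 7), cursors c4@0 c1@3 c2@3 c3@7, authorship .......

Answer: 3 3 7 0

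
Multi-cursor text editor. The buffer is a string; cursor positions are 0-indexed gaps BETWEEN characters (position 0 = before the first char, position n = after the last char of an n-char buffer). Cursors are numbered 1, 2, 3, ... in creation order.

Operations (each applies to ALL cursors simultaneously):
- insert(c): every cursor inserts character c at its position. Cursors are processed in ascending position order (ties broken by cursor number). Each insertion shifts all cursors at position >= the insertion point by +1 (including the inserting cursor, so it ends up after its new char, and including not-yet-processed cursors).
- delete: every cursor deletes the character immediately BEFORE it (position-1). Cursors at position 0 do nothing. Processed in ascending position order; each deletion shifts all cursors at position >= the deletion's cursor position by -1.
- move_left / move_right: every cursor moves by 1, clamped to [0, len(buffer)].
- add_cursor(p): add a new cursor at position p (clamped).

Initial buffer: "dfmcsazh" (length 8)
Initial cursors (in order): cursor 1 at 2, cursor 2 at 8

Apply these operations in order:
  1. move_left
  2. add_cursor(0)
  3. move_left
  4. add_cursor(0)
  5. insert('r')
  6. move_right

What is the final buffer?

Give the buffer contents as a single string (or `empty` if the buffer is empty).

Answer: rrrdfmcsarzh

Derivation:
After op 1 (move_left): buffer="dfmcsazh" (len 8), cursors c1@1 c2@7, authorship ........
After op 2 (add_cursor(0)): buffer="dfmcsazh" (len 8), cursors c3@0 c1@1 c2@7, authorship ........
After op 3 (move_left): buffer="dfmcsazh" (len 8), cursors c1@0 c3@0 c2@6, authorship ........
After op 4 (add_cursor(0)): buffer="dfmcsazh" (len 8), cursors c1@0 c3@0 c4@0 c2@6, authorship ........
After op 5 (insert('r')): buffer="rrrdfmcsarzh" (len 12), cursors c1@3 c3@3 c4@3 c2@10, authorship 134......2..
After op 6 (move_right): buffer="rrrdfmcsarzh" (len 12), cursors c1@4 c3@4 c4@4 c2@11, authorship 134......2..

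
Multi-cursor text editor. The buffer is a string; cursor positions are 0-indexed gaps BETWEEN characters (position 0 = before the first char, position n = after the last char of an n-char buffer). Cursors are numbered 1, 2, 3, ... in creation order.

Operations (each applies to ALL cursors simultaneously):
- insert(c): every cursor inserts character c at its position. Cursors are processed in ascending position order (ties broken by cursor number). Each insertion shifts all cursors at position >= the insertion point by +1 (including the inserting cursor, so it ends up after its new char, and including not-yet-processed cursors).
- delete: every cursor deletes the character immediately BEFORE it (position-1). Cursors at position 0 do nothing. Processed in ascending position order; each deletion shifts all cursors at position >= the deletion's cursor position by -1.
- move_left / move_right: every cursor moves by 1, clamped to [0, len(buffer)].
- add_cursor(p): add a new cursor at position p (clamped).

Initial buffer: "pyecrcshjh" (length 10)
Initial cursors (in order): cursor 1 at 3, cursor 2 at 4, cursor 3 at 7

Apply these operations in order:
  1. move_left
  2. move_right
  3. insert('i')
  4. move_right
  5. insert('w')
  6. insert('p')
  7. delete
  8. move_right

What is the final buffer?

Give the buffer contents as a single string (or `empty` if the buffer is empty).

After op 1 (move_left): buffer="pyecrcshjh" (len 10), cursors c1@2 c2@3 c3@6, authorship ..........
After op 2 (move_right): buffer="pyecrcshjh" (len 10), cursors c1@3 c2@4 c3@7, authorship ..........
After op 3 (insert('i')): buffer="pyeicircsihjh" (len 13), cursors c1@4 c2@6 c3@10, authorship ...1.2...3...
After op 4 (move_right): buffer="pyeicircsihjh" (len 13), cursors c1@5 c2@7 c3@11, authorship ...1.2...3...
After op 5 (insert('w')): buffer="pyeicwirwcsihwjh" (len 16), cursors c1@6 c2@9 c3@14, authorship ...1.12.2..3.3..
After op 6 (insert('p')): buffer="pyeicwpirwpcsihwpjh" (len 19), cursors c1@7 c2@11 c3@17, authorship ...1.112.22..3.33..
After op 7 (delete): buffer="pyeicwirwcsihwjh" (len 16), cursors c1@6 c2@9 c3@14, authorship ...1.12.2..3.3..
After op 8 (move_right): buffer="pyeicwirwcsihwjh" (len 16), cursors c1@7 c2@10 c3@15, authorship ...1.12.2..3.3..

Answer: pyeicwirwcsihwjh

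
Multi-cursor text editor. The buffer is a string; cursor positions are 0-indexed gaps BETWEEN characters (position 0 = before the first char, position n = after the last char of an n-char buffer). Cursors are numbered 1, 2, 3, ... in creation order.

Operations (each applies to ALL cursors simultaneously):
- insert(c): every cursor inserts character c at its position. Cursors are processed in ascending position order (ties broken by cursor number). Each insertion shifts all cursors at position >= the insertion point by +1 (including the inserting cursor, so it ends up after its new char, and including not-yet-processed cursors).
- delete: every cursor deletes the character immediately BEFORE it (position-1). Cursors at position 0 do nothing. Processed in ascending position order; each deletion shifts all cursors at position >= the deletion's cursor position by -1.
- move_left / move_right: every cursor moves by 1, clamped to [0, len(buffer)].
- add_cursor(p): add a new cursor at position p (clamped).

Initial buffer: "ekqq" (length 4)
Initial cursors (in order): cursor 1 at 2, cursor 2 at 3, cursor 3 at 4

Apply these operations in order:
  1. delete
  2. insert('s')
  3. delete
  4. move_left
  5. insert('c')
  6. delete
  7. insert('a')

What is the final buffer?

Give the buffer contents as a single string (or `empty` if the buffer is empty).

Answer: aaae

Derivation:
After op 1 (delete): buffer="e" (len 1), cursors c1@1 c2@1 c3@1, authorship .
After op 2 (insert('s')): buffer="esss" (len 4), cursors c1@4 c2@4 c3@4, authorship .123
After op 3 (delete): buffer="e" (len 1), cursors c1@1 c2@1 c3@1, authorship .
After op 4 (move_left): buffer="e" (len 1), cursors c1@0 c2@0 c3@0, authorship .
After op 5 (insert('c')): buffer="ccce" (len 4), cursors c1@3 c2@3 c3@3, authorship 123.
After op 6 (delete): buffer="e" (len 1), cursors c1@0 c2@0 c3@0, authorship .
After op 7 (insert('a')): buffer="aaae" (len 4), cursors c1@3 c2@3 c3@3, authorship 123.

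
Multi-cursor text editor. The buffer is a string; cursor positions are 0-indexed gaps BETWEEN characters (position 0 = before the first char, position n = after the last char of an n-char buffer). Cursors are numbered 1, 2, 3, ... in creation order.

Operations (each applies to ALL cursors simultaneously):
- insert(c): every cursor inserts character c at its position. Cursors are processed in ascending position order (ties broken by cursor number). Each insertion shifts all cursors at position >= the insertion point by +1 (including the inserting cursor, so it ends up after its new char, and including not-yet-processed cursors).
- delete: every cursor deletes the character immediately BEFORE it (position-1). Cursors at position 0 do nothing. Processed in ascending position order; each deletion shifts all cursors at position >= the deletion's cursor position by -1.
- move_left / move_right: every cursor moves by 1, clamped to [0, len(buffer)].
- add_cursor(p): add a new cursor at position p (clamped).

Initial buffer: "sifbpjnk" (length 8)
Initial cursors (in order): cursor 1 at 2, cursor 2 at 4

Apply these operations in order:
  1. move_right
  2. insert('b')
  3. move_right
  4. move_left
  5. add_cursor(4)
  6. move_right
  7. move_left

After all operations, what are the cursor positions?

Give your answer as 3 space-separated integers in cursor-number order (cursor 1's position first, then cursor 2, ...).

After op 1 (move_right): buffer="sifbpjnk" (len 8), cursors c1@3 c2@5, authorship ........
After op 2 (insert('b')): buffer="sifbbpbjnk" (len 10), cursors c1@4 c2@7, authorship ...1..2...
After op 3 (move_right): buffer="sifbbpbjnk" (len 10), cursors c1@5 c2@8, authorship ...1..2...
After op 4 (move_left): buffer="sifbbpbjnk" (len 10), cursors c1@4 c2@7, authorship ...1..2...
After op 5 (add_cursor(4)): buffer="sifbbpbjnk" (len 10), cursors c1@4 c3@4 c2@7, authorship ...1..2...
After op 6 (move_right): buffer="sifbbpbjnk" (len 10), cursors c1@5 c3@5 c2@8, authorship ...1..2...
After op 7 (move_left): buffer="sifbbpbjnk" (len 10), cursors c1@4 c3@4 c2@7, authorship ...1..2...

Answer: 4 7 4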